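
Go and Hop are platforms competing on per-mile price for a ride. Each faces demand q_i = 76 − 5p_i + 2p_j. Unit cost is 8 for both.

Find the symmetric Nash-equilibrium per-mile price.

14.5

Go's profit: π = (p_{Go} − 8)(76 − 5p_{Go} + 2p_{Hop}).
∂π/∂p_{Go} = 116 − 10p_{Go} + 2p_{Hop} = 0 ⇒ p_{Go} = 11.6 + 0.2p_{Hop}.
By symmetry p_{Hop} = p_{Go}; substituting into the reaction function, 0.8p_{Go} = 11.6 and p_{Go} = 14.5.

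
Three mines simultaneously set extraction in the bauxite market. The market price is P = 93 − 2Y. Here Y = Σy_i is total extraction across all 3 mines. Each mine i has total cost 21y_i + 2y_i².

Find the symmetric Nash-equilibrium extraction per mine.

6

A representative mine's profit is π_i = y_i(93 − 2Y) − 21y_i − 2y_i², with Y = y_i + Σ_{j≠i} y_j.
First-order condition: 72 − 8y_i − 2Σ_{j≠i} y_j = 0.
In a symmetric equilibrium every mine chooses the same y, so Σ_{j≠i} y_j = 2y. The condition becomes 72 − 12y = 0, giving y = 72/12 = 6.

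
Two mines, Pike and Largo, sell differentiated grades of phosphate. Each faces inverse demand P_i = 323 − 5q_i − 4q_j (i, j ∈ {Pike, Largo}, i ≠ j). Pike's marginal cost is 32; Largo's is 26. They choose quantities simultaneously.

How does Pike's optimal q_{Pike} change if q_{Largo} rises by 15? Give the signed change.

-6

Mine Pike's profit: π = q_{Pike}(323 − 5q_{Pike} − 4q_{Largo}) − 32q_{Pike}.
∂π/∂q_{Pike} = 291 − 10q_{Pike} − 4q_{Largo} = 0 ⇒ q_{Pike} = 29.1 − 0.4q_{Largo}.
The reaction-function slope is −0.4, so a 15-unit rise in q_{Largo} moves q_{Pike} by −0.4 × 15 = −6. Pike's best response falls — the actions are strategic substitutes.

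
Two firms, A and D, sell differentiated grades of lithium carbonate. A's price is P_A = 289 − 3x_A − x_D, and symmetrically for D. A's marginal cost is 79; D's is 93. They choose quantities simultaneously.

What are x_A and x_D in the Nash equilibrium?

30.4, 27.6

Firm A's profit: π = x_A(289 − 3x_A − x_D) − 79x_A.
∂π/∂x_A = 210 − 6x_A − x_D = 0 ⇒ x_A = 35 − (1/6)x_D.
Similarly x_D = 98/3 − (1/6)x_A.
Plugging x_D into A's best response: x_A = 35 − (1/6)(98/3 − (1/6)x_A) ⇒ (35/36)x_A = 266/9, so x_A = 30.4.
Then x_D = 98/3 − (1/6)·30.4 = 27.6.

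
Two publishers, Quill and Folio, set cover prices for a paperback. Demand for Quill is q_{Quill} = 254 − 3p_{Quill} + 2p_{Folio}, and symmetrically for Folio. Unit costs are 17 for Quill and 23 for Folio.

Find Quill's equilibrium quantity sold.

181.125

Quill's profit: π = (p_{Quill} − 17)(254 − 3p_{Quill} + 2p_{Folio}).
∂π/∂p_{Quill} = 305 − 6p_{Quill} + 2p_{Folio} = 0 ⇒ p_{Quill} = 305/6 + (1/3)p_{Folio}.
Similarly p_{Folio} = 323/6 + (1/3)p_{Quill}.
Substituting the second reaction function into the first: p_{Quill} = 305/6 + (1/3)(323/6 + (1/3)p_{Quill}), which gives (8/9)p_{Quill} = 619/9 ⇒ p_{Quill} = 77.375.
Then p_{Folio} = 323/6 + (1/3)·77.375 = 79.625.
q_{Quill} = 254 − 3·77.375 + 2·79.625 = 181.125.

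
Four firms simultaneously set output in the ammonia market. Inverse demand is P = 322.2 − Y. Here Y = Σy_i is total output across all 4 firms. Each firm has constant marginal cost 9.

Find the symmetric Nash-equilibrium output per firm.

62.64

A representative firm's profit is π_i = y_i(322.2 − Y) − 9y_i, with Y = y_i + Σ_{j≠i} y_j.
First-order condition: 313.2 − 2y_i − Σ_{j≠i} y_j = 0.
With identical firms, set every y_j = y: then 313.2 − 2y − 3y = 0, i.e. y = 313.2/5 = 62.64.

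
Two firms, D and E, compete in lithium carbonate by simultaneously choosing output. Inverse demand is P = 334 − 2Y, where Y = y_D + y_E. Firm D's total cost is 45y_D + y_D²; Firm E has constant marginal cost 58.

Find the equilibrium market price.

Firm D's profit: π = y_D(334 − 2(y_D + y_E)) − 45y_D − y_D².
∂π/∂y_D = 289 − 6y_D − 2y_E = 0, so y_D = 289/6 − (1/3)y_E.
For E: ∂π/∂y_E = 276 − 4y_E − 2y_D = 0 ⇒ y_E = 69 − 0.5y_D.
Solving the two reaction functions simultaneously: (1 − (−1/3)(−0.5))y_D = 289/6 − (1/3)·69, so (5/6)y_D = 151/6 and y_D = 30.2.
Then y_E = 69 − 0.5·30.2 = 53.9.
Equilibrium price: P = 334 − 2·84.1 = 165.8.

165.8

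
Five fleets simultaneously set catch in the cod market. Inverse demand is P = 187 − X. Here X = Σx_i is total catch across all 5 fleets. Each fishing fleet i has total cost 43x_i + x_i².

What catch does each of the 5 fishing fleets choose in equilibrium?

A representative fishing fleet's profit is π_i = x_i(187 − X) − 43x_i − x_i², with X = x_i + Σ_{j≠i} x_j.
First-order condition: 144 − 4x_i − Σ_{j≠i} x_j = 0.
With identical fishing fleets, set every x_j = x: then 144 − 4x − 4x = 0, i.e. x = 144/8 = 18.

18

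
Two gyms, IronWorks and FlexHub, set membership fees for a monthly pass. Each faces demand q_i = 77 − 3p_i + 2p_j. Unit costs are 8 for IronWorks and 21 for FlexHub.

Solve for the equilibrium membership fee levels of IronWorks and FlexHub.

27.6875, 32.5625

IronWorks's profit: π = (p_{IronWorks} − 8)(77 − 3p_{IronWorks} + 2p_{FlexHub}).
∂π/∂p_{IronWorks} = 101 − 6p_{IronWorks} + 2p_{FlexHub} = 0 ⇒ p_{IronWorks} = 101/6 + (1/3)p_{FlexHub}.
Similarly p_{FlexHub} = 70/3 + (1/3)p_{IronWorks}.
Plugging p_{FlexHub} into IronWorks's best response: p_{IronWorks} = 101/6 + (1/3)(70/3 + (1/3)p_{IronWorks}) ⇒ (8/9)p_{IronWorks} = 443/18, so p_{IronWorks} = 27.6875.
Then p_{FlexHub} = 70/3 + (1/3)·27.6875 = 32.5625.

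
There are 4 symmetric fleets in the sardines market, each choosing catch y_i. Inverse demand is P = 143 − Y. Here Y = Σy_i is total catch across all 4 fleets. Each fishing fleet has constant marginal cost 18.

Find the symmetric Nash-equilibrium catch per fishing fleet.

25

A representative fishing fleet's profit is π_i = y_i(143 − Y) − 18y_i, with Y = y_i + Σ_{j≠i} y_j.
First-order condition: 125 − 2y_i − Σ_{j≠i} y_j = 0.
With identical fishing fleets, set every y_j = y: then 125 − 2y − 3y = 0, i.e. y = 125/5 = 25.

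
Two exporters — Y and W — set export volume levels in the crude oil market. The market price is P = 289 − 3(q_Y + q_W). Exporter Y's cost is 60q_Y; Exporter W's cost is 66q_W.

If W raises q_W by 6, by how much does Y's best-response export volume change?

-3

Exporter Y's profit: π = q_Y(289 − 3(q_Y + q_W)) − 60q_Y.
∂π/∂q_Y = 229 − 6q_Y − 3q_W = 0, so q_Y = 229/6 − 0.5q_W.
The reaction-function slope is −0.5, so a 6-unit rise in q_W moves q_Y by −0.5 × 6 = −3. Y's best response falls — the actions are strategic substitutes.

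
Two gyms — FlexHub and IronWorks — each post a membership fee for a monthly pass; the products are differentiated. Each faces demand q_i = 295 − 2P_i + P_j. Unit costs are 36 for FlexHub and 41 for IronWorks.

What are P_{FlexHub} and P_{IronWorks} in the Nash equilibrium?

FlexHub's profit: π = (P_{FlexHub} − 36)(295 − 2P_{FlexHub} + P_{IronWorks}).
∂π/∂P_{FlexHub} = 367 − 4P_{FlexHub} + P_{IronWorks} = 0 ⇒ P_{FlexHub} = 91.75 + 0.25P_{IronWorks}.
Similarly P_{IronWorks} = 94.25 + 0.25P_{FlexHub}.
Solving the two reaction functions simultaneously: (1 − (0.25)(0.25))P_{FlexHub} = 91.75 + 0.25·94.25, so 0.9375P_{FlexHub} = 115.3125 and P_{FlexHub} = 123.
Then P_{IronWorks} = 94.25 + 0.25·123 = 125.

123, 125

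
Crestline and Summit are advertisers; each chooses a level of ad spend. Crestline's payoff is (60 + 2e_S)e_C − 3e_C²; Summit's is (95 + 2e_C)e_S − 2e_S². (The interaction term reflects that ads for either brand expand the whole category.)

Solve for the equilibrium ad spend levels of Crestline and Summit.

Expanding Crestline's payoff: 60e_C + 2e_Se_C − 3e_C².
∂π/∂e_C = 60 + 2e_S − 6e_C = 0, so e_C = 10 + (1/3)e_S.
Likewise for Summit: e_S = 23.75 + 0.5e_C.
Plugging e_S into Crestline's best response: e_C = 10 + (1/3)(23.75 + 0.5e_C) ⇒ (5/6)e_C = 215/12, so e_C = 21.5.
Then e_S = 23.75 + 0.5·21.5 = 34.5.

21.5, 34.5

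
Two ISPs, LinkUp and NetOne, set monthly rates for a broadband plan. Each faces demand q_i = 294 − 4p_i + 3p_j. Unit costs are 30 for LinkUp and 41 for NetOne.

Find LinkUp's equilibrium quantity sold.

LinkUp's profit: π = (p_{LinkUp} − 30)(294 − 4p_{LinkUp} + 3p_{NetOne}).
∂π/∂p_{LinkUp} = 414 − 8p_{LinkUp} + 3p_{NetOne} = 0 ⇒ p_{LinkUp} = 51.75 + 0.375p_{NetOne}.
Similarly p_{NetOne} = 57.25 + 0.375p_{LinkUp}.
Plugging p_{NetOne} into LinkUp's best response: p_{LinkUp} = 51.75 + 0.375(57.25 + 0.375p_{LinkUp}) ⇒ (55/64)p_{LinkUp} = 2343/32, so p_{LinkUp} = 85.2.
Then p_{NetOne} = 57.25 + 0.375·85.2 = 89.2.
q_{LinkUp} = 294 − 4·85.2 + 3·89.2 = 220.8.

220.8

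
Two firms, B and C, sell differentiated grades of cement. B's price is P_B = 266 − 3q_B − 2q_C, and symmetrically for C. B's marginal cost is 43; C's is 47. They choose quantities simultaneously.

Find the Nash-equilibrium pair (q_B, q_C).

Firm B's profit: π = q_B(266 − 3q_B − 2q_C) − 43q_B.
∂π/∂q_B = 223 − 6q_B − 2q_C = 0 ⇒ q_B = 223/6 − (1/3)q_C.
Similarly q_C = 36.5 − (1/3)q_B.
Solving the two reaction functions simultaneously: (1 − (−1/3)(−1/3))q_B = 223/6 − (1/3)·36.5, so (8/9)q_B = 25 and q_B = 28.125.
Then q_C = 36.5 − (1/3)·28.125 = 27.125.

28.125, 27.125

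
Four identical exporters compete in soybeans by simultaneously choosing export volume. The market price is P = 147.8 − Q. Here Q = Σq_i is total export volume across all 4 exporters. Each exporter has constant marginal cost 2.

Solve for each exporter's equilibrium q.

29.16

A representative exporter's profit is π_i = q_i(147.8 − Q) − 2q_i, with Q = q_i + Σ_{j≠i} q_j.
First-order condition: 145.8 − 2q_i − Σ_{j≠i} q_j = 0.
Imposing symmetry (q_j = q for all j) turns Σ_{j≠i} q_j into 3q, so 145.8 = 5q and q = 29.16.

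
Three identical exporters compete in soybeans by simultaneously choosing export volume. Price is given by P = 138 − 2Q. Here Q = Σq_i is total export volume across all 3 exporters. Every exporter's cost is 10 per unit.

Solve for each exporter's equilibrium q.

16

A representative exporter's profit is π_i = q_i(138 − 2Q) − 10q_i, with Q = q_i + Σ_{j≠i} q_j.
First-order condition: 128 − 4q_i − 2Σ_{j≠i} q_j = 0.
In a symmetric equilibrium every exporter chooses the same q, so Σ_{j≠i} q_j = 2q. The condition becomes 128 − 8q = 0, giving q = 128/8 = 16.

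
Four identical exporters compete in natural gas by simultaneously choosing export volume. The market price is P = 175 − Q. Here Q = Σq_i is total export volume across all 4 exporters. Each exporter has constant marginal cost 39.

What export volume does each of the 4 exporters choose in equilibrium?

A representative exporter's profit is π_i = q_i(175 − Q) − 39q_i, with Q = q_i + Σ_{j≠i} q_j.
First-order condition: 136 − 2q_i − Σ_{j≠i} q_j = 0.
Imposing symmetry (q_j = q for all j) turns Σ_{j≠i} q_j into 3q, so 136 = 5q and q = 27.2.

27.2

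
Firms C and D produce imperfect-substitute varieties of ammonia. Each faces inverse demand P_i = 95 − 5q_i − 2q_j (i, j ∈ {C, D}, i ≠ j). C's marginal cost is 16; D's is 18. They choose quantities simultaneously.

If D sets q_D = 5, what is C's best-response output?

6.9

Firm C's profit: π = q_C(95 − 5q_C − 2q_D) − 16q_C.
∂π/∂q_C = 79 − 10q_C − 2q_D = 0 ⇒ q_C = 7.9 − 0.2q_D.
At q_D = 5: q_C = 7.9 − 0.2·5 = 6.9.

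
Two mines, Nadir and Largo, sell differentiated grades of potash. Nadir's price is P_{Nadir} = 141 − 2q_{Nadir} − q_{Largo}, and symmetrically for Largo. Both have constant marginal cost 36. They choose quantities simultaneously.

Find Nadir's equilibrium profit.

Mine Nadir's profit: π = q_{Nadir}(141 − 2q_{Nadir} − q_{Largo}) − 36q_{Nadir}.
∂π/∂q_{Nadir} = 105 − 4q_{Nadir} − q_{Largo} = 0 ⇒ q_{Nadir} = 26.25 − 0.25q_{Largo}.
By symmetry q_{Largo} = q_{Nadir}; substituting into the reaction function, 1.25q_{Nadir} = 26.25 and q_{Nadir} = 21.
P_{Nadir} = 141 − 2·21 − 21 = 78.
Profit = (78 − 36)·21 = 882.

882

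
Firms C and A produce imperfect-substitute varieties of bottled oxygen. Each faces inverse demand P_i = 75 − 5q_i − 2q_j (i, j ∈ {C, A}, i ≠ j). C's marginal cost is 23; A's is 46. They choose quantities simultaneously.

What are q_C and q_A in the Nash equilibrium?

Firm C's profit: π = q_C(75 − 5q_C − 2q_A) − 23q_C.
∂π/∂q_C = 52 − 10q_C − 2q_A = 0 ⇒ q_C = 5.2 − 0.2q_A.
Similarly q_A = 2.9 − 0.2q_C.
Plugging q_A into C's best response: q_C = 5.2 − 0.2(2.9 − 0.2q_C) ⇒ 0.96q_C = 4.62, so q_C = 4.8125.
Then q_A = 2.9 − 0.2·4.8125 = 1.9375.

4.8125, 1.9375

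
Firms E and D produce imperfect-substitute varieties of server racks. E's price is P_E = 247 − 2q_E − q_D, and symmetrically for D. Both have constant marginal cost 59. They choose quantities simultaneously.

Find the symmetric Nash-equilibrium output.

37.6

Firm E's profit: π = q_E(247 − 2q_E − q_D) − 59q_E.
∂π/∂q_E = 188 − 4q_E − q_D = 0 ⇒ q_E = 47 − 0.25q_D.
By symmetry q_D = q_E; substituting into the reaction function, 1.25q_E = 47 and q_E = 37.6.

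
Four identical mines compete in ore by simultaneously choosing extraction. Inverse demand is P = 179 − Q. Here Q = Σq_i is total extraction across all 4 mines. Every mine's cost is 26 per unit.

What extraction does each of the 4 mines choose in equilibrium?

A representative mine's profit is π_i = q_i(179 − Q) − 26q_i, with Q = q_i + Σ_{j≠i} q_j.
First-order condition: 153 − 2q_i − Σ_{j≠i} q_j = 0.
With identical mines, set every q_j = q: then 153 − 2q − 3q = 0, i.e. q = 153/5 = 30.6.

30.6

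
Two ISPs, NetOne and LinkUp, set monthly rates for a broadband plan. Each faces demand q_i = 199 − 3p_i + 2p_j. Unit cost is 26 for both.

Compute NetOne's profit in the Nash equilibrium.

5611.6875

NetOne's profit: π = (p_{NetOne} − 26)(199 − 3p_{NetOne} + 2p_{LinkUp}).
∂π/∂p_{NetOne} = 277 − 6p_{NetOne} + 2p_{LinkUp} = 0 ⇒ p_{NetOne} = 277/6 + (1/3)p_{LinkUp}.
Setting p_{NetOne} = p_{LinkUp} in the reaction function: p_{NetOne} = 277/6 + (1/3)p_{NetOne}, so p_{NetOne} = (277/6) / (2/3) = 69.25.
q_{NetOne} = 199 − 3·69.25 + 2·69.25 = 129.75.
Profit = (69.25 − 26)·129.75 = 5611.6875.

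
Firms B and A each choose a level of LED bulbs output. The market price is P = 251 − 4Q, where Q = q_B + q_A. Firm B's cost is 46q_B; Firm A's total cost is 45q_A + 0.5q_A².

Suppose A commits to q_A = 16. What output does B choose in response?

17.625

Firm B's profit: π = q_B(251 − 4(q_B + q_A)) − 46q_B.
∂π/∂q_B = 205 − 8q_B − 4q_A = 0, so q_B = 25.625 − 0.5q_A.
At q_A = 16: q_B = 25.625 − 0.5·16 = 17.625.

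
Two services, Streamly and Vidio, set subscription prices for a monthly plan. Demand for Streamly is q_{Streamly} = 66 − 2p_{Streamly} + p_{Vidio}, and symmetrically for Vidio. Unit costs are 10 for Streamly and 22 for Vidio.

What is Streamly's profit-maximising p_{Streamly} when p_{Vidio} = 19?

Streamly's profit: π = (p_{Streamly} − 10)(66 − 2p_{Streamly} + p_{Vidio}).
∂π/∂p_{Streamly} = 86 − 4p_{Streamly} + p_{Vidio} = 0 ⇒ p_{Streamly} = 21.5 + 0.25p_{Vidio}.
At p_{Vidio} = 19: p_{Streamly} = 21.5 + 0.25·19 = 26.25.

26.25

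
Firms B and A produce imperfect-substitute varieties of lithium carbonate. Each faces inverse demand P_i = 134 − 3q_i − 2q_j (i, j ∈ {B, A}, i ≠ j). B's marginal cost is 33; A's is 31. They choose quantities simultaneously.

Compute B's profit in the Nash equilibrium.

Firm B's profit: π = q_B(134 − 3q_B − 2q_A) − 33q_B.
∂π/∂q_B = 101 − 6q_B − 2q_A = 0 ⇒ q_B = 101/6 − (1/3)q_A.
Similarly q_A = 103/6 − (1/3)q_B.
Substituting the second reaction function into the first: q_B = 101/6 − (1/3)(103/6 − (1/3)q_B), which gives (8/9)q_B = 100/9 ⇒ q_B = 12.5.
Then q_A = 103/6 − (1/3)·12.5 = 13.
P_B = 134 − 3·12.5 − 2·13 = 70.5.
Profit = (70.5 − 33)·12.5 = 468.75.

468.75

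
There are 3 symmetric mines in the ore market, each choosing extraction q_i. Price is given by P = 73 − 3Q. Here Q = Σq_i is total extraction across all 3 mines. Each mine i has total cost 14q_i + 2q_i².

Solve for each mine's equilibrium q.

A representative mine's profit is π_i = q_i(73 − 3Q) − 14q_i − 2q_i², with Q = q_i + Σ_{j≠i} q_j.
First-order condition: 59 − 10q_i − 3Σ_{j≠i} q_j = 0.
In a symmetric equilibrium every mine chooses the same q, so Σ_{j≠i} q_j = 2q. The condition becomes 59 − 16q = 0, giving q = 59/16 = 3.6875.

3.6875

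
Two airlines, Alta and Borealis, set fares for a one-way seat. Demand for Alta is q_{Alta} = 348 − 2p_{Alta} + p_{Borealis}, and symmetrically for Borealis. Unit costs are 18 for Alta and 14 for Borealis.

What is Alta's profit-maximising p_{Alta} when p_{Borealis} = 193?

144.25

Alta's profit: π = (p_{Alta} − 18)(348 − 2p_{Alta} + p_{Borealis}).
∂π/∂p_{Alta} = 384 − 4p_{Alta} + p_{Borealis} = 0 ⇒ p_{Alta} = 96 + 0.25p_{Borealis}.
At p_{Borealis} = 193: p_{Alta} = 96 + 0.25·193 = 144.25.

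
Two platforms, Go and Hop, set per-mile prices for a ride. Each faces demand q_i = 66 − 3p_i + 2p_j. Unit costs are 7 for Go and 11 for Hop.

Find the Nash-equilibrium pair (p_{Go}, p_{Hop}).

Go's profit: π = (p_{Go} − 7)(66 − 3p_{Go} + 2p_{Hop}).
∂π/∂p_{Go} = 87 − 6p_{Go} + 2p_{Hop} = 0 ⇒ p_{Go} = 14.5 + (1/3)p_{Hop}.
Similarly p_{Hop} = 16.5 + (1/3)p_{Go}.
Substituting the second reaction function into the first: p_{Go} = 14.5 + (1/3)(16.5 + (1/3)p_{Go}), which gives (8/9)p_{Go} = 20 ⇒ p_{Go} = 22.5.
Then p_{Hop} = 16.5 + (1/3)·22.5 = 24.

22.5, 24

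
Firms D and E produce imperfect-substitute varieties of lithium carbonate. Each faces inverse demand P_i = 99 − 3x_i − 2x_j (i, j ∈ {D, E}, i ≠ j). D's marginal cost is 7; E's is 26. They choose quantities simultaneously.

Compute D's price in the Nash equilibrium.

Firm D's profit: π = x_D(99 − 3x_D − 2x_E) − 7x_D.
∂π/∂x_D = 92 − 6x_D − 2x_E = 0 ⇒ x_D = 46/3 − (1/3)x_E.
Similarly x_E = 73/6 − (1/3)x_D.
Substituting the second reaction function into the first: x_D = 46/3 − (1/3)(73/6 − (1/3)x_D), which gives (8/9)x_D = 203/18 ⇒ x_D = 12.6875.
Then x_E = 73/6 − (1/3)·12.6875 = 7.9375.
P_D = 99 − 3·12.6875 − 2·7.9375 = 45.0625.

45.0625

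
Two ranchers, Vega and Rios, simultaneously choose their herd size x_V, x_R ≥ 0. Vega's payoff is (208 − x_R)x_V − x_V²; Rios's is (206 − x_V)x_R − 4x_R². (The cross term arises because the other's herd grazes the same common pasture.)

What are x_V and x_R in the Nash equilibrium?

Expanding Vega's payoff: 208x_V − x_Rx_V − x_V².
∂π/∂x_V = 208 − x_R − 2x_V = 0, so x_V = 104 − 0.5x_R.
Likewise for Rios: x_R = 25.75 − 0.125x_V.
Solving the two reaction functions simultaneously: (1 − (−0.5)(−0.125))x_V = 104 − 0.5·25.75, so 0.9375x_V = 91.125 and x_V = 97.2.
Then x_R = 25.75 − 0.125·97.2 = 13.6.

97.2, 13.6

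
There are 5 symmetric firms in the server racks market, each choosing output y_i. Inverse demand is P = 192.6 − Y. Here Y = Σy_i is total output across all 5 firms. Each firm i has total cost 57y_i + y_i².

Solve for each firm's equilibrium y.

A representative firm's profit is π_i = y_i(192.6 − Y) − 57y_i − y_i², with Y = y_i + Σ_{j≠i} y_j.
First-order condition: 135.6 − 4y_i − Σ_{j≠i} y_j = 0.
In a symmetric equilibrium every firm chooses the same y, so Σ_{j≠i} y_j = 4y. The condition becomes 135.6 − 8y = 0, giving y = 135.6/8 = 16.95.

16.95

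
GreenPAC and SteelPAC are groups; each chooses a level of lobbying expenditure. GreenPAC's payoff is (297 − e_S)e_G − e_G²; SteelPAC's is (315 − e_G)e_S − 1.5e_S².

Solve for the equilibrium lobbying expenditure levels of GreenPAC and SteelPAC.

115.2, 66.6

Expanding GreenPAC's payoff: 297e_G − e_Se_G − e_G².
∂π/∂e_G = 297 − e_S − 2e_G = 0, so e_G = 148.5 − 0.5e_S.
Likewise for SteelPAC: e_S = 105 − (1/3)e_G.
Plugging e_S into GreenPAC's best response: e_G = 148.5 − 0.5(105 − (1/3)e_G) ⇒ (5/6)e_G = 96, so e_G = 115.2.
Then e_S = 105 − (1/3)·115.2 = 66.6.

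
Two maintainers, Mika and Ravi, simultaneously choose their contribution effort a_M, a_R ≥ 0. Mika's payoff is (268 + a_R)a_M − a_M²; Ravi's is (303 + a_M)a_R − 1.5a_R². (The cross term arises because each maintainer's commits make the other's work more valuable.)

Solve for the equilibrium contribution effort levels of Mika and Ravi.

Expanding Mika's payoff: 268a_M + a_Ra_M − a_M².
∂π/∂a_M = 268 + a_R − 2a_M = 0, so a_M = 134 + 0.5a_R.
Likewise for Ravi: a_R = 101 + (1/3)a_M.
Substituting the second reaction function into the first: a_M = 134 + 0.5(101 + (1/3)a_M), which gives (5/6)a_M = 184.5 ⇒ a_M = 221.4.
Then a_R = 101 + (1/3)·221.4 = 174.8.

221.4, 174.8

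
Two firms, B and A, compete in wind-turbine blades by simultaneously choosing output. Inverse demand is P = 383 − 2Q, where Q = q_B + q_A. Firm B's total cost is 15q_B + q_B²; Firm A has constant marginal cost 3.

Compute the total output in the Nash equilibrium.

Firm B's profit: π = q_B(383 − 2(q_B + q_A)) − 15q_B − q_B².
∂π/∂q_B = 368 − 6q_B − 2q_A = 0, so q_B = 184/3 − (1/3)q_A.
For A: ∂π/∂q_A = 380 − 4q_A − 2q_B = 0 ⇒ q_A = 95 − 0.5q_B.
Substituting the second reaction function into the first: q_B = 184/3 − (1/3)(95 − 0.5q_B), which gives (5/6)q_B = 89/3 ⇒ q_B = 35.6.
Then q_A = 95 − 0.5·35.6 = 77.2.
Total output: 35.6 + 77.2 = 112.8.

112.8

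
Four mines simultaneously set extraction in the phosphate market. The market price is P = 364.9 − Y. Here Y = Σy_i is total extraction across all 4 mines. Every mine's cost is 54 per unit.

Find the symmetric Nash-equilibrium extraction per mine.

A representative mine's profit is π_i = y_i(364.9 − Y) − 54y_i, with Y = y_i + Σ_{j≠i} y_j.
First-order condition: 310.9 − 2y_i − Σ_{j≠i} y_j = 0.
In a symmetric equilibrium every mine chooses the same y, so Σ_{j≠i} y_j = 3y. The condition becomes 310.9 − 5y = 0, giving y = 310.9/5 = 62.18.

62.18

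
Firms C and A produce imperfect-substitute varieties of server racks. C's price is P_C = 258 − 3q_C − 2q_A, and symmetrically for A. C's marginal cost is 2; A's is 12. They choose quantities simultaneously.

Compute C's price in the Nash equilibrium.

Firm C's profit: π = q_C(258 − 3q_C − 2q_A) − 2q_C.
∂π/∂q_C = 256 − 6q_C − 2q_A = 0 ⇒ q_C = 128/3 − (1/3)q_A.
Similarly q_A = 41 − (1/3)q_C.
Substituting the second reaction function into the first: q_C = 128/3 − (1/3)(41 − (1/3)q_C), which gives (8/9)q_C = 29 ⇒ q_C = 32.625.
Then q_A = 41 − (1/3)·32.625 = 30.125.
P_C = 258 − 3·32.625 − 2·30.125 = 99.875.

99.875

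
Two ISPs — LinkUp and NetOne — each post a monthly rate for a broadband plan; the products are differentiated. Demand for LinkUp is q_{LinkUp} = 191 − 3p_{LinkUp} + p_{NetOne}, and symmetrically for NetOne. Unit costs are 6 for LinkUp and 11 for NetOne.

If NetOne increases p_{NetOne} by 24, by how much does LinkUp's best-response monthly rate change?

LinkUp's profit: π = (p_{LinkUp} − 6)(191 − 3p_{LinkUp} + p_{NetOne}).
∂π/∂p_{LinkUp} = 209 − 6p_{LinkUp} + p_{NetOne} = 0 ⇒ p_{LinkUp} = 209/6 + (1/6)p_{NetOne}.
The reaction-function slope is 1/6, so a 24-unit rise in p_{NetOne} moves p_{LinkUp} by 1/6 × 24 = 4. LinkUp's best response rises — the actions are strategic complements.

4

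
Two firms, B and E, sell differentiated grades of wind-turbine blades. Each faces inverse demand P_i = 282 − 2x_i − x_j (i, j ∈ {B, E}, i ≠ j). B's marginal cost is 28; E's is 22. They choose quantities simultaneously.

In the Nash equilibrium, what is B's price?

128.8

Firm B's profit: π = x_B(282 − 2x_B − x_E) − 28x_B.
∂π/∂x_B = 254 − 4x_B − x_E = 0 ⇒ x_B = 63.5 − 0.25x_E.
Similarly x_E = 65 − 0.25x_B.
Plugging x_E into B's best response: x_B = 63.5 − 0.25(65 − 0.25x_B) ⇒ 0.9375x_B = 47.25, so x_B = 50.4.
Then x_E = 65 − 0.25·50.4 = 52.4.
P_B = 282 − 2·50.4 − 52.4 = 128.8.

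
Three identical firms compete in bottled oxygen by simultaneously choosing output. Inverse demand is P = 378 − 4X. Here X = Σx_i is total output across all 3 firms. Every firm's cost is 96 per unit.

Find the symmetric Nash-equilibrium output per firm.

17.625

A representative firm's profit is π_i = x_i(378 − 4X) − 96x_i, with X = x_i + Σ_{j≠i} x_j.
First-order condition: 282 − 8x_i − 4Σ_{j≠i} x_j = 0.
In a symmetric equilibrium every firm chooses the same x, so Σ_{j≠i} x_j = 2x. The condition becomes 282 − 16x = 0, giving x = 282/16 = 17.625.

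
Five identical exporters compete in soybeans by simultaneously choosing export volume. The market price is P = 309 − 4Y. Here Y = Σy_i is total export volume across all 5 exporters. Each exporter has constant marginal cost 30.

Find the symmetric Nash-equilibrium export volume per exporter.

A representative exporter's profit is π_i = y_i(309 − 4Y) − 30y_i, with Y = y_i + Σ_{j≠i} y_j.
First-order condition: 279 − 8y_i − 4Σ_{j≠i} y_j = 0.
Imposing symmetry (y_j = y for all j) turns Σ_{j≠i} y_j into 4y, so 279 = 24y and y = 11.625.

11.625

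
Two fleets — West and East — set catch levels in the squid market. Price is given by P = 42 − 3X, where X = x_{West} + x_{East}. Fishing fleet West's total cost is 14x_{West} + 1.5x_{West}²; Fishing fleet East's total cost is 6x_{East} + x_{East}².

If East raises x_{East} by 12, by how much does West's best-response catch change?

-4

Fishing fleet West's profit: π = x_{West}(42 − 3(x_{West} + x_{East})) − 14x_{West} − 1.5x_{West}².
∂π/∂x_{West} = 28 − 9x_{West} − 3x_{East} = 0, so x_{West} = 28/9 − (1/3)x_{East}.
The reaction-function slope is −1/3, so a 12-unit rise in x_{East} moves x_{West} by −1/3 × 12 = −4. West's best response falls — the actions are strategic substitutes.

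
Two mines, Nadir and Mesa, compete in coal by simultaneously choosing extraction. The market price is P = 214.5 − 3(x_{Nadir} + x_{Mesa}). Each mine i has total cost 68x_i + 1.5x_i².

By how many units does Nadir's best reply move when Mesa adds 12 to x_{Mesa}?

Mine Nadir's profit: π = x_{Nadir}(214.5 − 3(x_{Nadir} + x_{Mesa})) − 68x_{Nadir} − 1.5x_{Nadir}².
∂π/∂x_{Nadir} = 146.5 − 9x_{Nadir} − 3x_{Mesa} = 0, so x_{Nadir} = 293/18 − (1/3)x_{Mesa}.
The reaction-function slope is −1/3, so a 12-unit rise in x_{Mesa} moves x_{Nadir} by −1/3 × 12 = −4. Nadir's best response falls — the actions are strategic substitutes.

-4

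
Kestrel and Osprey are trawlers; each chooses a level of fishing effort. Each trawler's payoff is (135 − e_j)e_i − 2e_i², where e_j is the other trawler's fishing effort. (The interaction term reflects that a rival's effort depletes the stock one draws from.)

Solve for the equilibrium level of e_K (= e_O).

27

Kestrel's payoff is (135 − e_O)e_K − 2e_K².
∂π/∂e_K = 135 − e_O − 4e_K = 0, so e_K = 33.75 − 0.25e_O.
By symmetry e_O = e_K; substituting into the reaction function, 1.25e_K = 33.75 and e_K = 27.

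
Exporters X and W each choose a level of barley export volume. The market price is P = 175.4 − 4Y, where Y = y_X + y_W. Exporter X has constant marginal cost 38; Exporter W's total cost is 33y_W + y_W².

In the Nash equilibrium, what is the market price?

88.275

Exporter X's profit: π = y_X(175.4 − 4(y_X + y_W)) − 38y_X.
∂π/∂y_X = 137.4 − 8y_X − 4y_W = 0, so y_X = 17.175 − 0.5y_W.
For W: ∂π/∂y_W = 142.4 − 10y_W − 4y_X = 0 ⇒ y_W = 14.24 − 0.4y_X.
Substituting the second reaction function into the first: y_X = 17.175 − 0.5(14.24 − 0.4y_X), which gives 0.8y_X = 10.055 ⇒ y_X = 2011/160.
Then y_W = 14.24 − 0.4·(2011/160) = 9.2125.
Equilibrium price: P = 175.4 − 4·(697/32) = 88.275.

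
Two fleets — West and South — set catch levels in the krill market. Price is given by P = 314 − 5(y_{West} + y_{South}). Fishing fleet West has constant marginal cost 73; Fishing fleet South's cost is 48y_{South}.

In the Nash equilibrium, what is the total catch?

33.8

Fishing fleet West's profit: π = y_{West}(314 − 5(y_{West} + y_{South})) − 73y_{West}.
∂π/∂y_{West} = 241 − 10y_{West} − 5y_{South} = 0, so y_{West} = 24.1 − 0.5y_{South}.
By the same steps for South: y_{South} = 26.6 − 0.5y_{West}.
Plugging y_{South} into West's best response: y_{West} = 24.1 − 0.5(26.6 − 0.5y_{West}) ⇒ 0.75y_{West} = 10.8, so y_{West} = 14.4.
Then y_{South} = 26.6 − 0.5·14.4 = 19.4.
Total catch: 14.4 + 19.4 = 33.8.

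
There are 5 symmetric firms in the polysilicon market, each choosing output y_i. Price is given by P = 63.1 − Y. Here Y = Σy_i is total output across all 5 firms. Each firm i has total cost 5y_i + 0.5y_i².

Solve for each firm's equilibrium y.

A representative firm's profit is π_i = y_i(63.1 − Y) − 5y_i − 0.5y_i², with Y = y_i + Σ_{j≠i} y_j.
First-order condition: 58.1 − 3y_i − Σ_{j≠i} y_j = 0.
In a symmetric equilibrium every firm chooses the same y, so Σ_{j≠i} y_j = 4y. The condition becomes 58.1 − 7y = 0, giving y = 58.1/7 = 8.3.

8.3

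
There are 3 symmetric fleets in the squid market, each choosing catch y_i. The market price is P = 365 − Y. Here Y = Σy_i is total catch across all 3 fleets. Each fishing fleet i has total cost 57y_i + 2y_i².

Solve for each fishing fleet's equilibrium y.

38.5

A representative fishing fleet's profit is π_i = y_i(365 − Y) − 57y_i − 2y_i², with Y = y_i + Σ_{j≠i} y_j.
First-order condition: 308 − 6y_i − Σ_{j≠i} y_j = 0.
With identical fishing fleets, set every y_j = y: then 308 − 6y − 2y = 0, i.e. y = 308/8 = 38.5.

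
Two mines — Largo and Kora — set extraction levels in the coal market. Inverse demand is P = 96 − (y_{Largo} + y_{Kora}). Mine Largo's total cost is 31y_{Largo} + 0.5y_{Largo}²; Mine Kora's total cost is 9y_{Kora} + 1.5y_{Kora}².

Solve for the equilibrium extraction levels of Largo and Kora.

17, 14

Mine Largo's profit: π = y_{Largo}(96 − (y_{Largo} + y_{Kora})) − 31y_{Largo} − 0.5y_{Largo}².
∂π/∂y_{Largo} = 65 − 3y_{Largo} − y_{Kora} = 0, so y_{Largo} = 65/3 − (1/3)y_{Kora}.
For Kora: ∂π/∂y_{Kora} = 87 − 5y_{Kora} − y_{Largo} = 0 ⇒ y_{Kora} = 17.4 − 0.2y_{Largo}.
Substituting the second reaction function into the first: y_{Largo} = 65/3 − (1/3)(17.4 − 0.2y_{Largo}), which gives (14/15)y_{Largo} = 238/15 ⇒ y_{Largo} = 17.
Then y_{Kora} = 17.4 − 0.2·17 = 14.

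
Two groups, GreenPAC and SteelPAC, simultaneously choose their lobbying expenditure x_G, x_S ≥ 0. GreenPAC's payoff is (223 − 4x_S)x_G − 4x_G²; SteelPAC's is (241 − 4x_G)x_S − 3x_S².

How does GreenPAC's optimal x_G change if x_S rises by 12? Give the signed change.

Expanding GreenPAC's payoff: 223x_G − 4x_Sx_G − 4x_G².
∂π/∂x_G = 223 − 4x_S − 8x_G = 0, so x_G = 27.875 − 0.5x_S.
The reaction-function slope is −0.5, so a 12-unit rise in x_S moves x_G by −0.5 × 12 = −6. GreenPAC's best response falls — the actions are strategic substitutes.

-6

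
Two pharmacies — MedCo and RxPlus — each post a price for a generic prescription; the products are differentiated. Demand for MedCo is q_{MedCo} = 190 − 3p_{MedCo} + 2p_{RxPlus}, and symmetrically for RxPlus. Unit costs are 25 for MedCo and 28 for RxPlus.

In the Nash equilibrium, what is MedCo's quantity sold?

125.4375

MedCo's profit: π = (p_{MedCo} − 25)(190 − 3p_{MedCo} + 2p_{RxPlus}).
∂π/∂p_{MedCo} = 265 − 6p_{MedCo} + 2p_{RxPlus} = 0 ⇒ p_{MedCo} = 265/6 + (1/3)p_{RxPlus}.
Similarly p_{RxPlus} = 137/3 + (1/3)p_{MedCo}.
Substituting the second reaction function into the first: p_{MedCo} = 265/6 + (1/3)(137/3 + (1/3)p_{MedCo}), which gives (8/9)p_{MedCo} = 1069/18 ⇒ p_{MedCo} = 66.8125.
Then p_{RxPlus} = 137/3 + (1/3)·66.8125 = 67.9375.
q_{MedCo} = 190 − 3·66.8125 + 2·67.9375 = 125.4375.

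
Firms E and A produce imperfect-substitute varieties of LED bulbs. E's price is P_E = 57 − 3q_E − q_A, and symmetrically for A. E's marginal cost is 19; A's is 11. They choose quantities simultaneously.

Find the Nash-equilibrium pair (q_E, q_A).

Firm E's profit: π = q_E(57 − 3q_E − q_A) − 19q_E.
∂π/∂q_E = 38 − 6q_E − q_A = 0 ⇒ q_E = 19/3 − (1/6)q_A.
Similarly q_A = 23/3 − (1/6)q_E.
Substituting the second reaction function into the first: q_E = 19/3 − (1/6)(23/3 − (1/6)q_E), which gives (35/36)q_E = 91/18 ⇒ q_E = 5.2.
Then q_A = 23/3 − (1/6)·5.2 = 6.8.

5.2, 6.8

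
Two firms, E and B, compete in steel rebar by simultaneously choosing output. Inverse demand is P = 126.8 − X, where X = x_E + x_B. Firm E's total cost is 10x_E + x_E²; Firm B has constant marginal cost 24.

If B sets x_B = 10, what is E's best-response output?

Firm E's profit: π = x_E(126.8 − (x_E + x_B)) − 10x_E − x_E².
∂π/∂x_E = 116.8 − 4x_E − x_B = 0, so x_E = 29.2 − 0.25x_B.
At x_B = 10: x_E = 29.2 − 0.25·10 = 26.7.

26.7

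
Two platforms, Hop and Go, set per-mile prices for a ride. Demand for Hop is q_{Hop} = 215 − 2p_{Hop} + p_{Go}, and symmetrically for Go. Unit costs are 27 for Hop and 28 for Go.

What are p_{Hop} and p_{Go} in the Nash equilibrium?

89.8, 90.2

Hop's profit: π = (p_{Hop} − 27)(215 − 2p_{Hop} + p_{Go}).
∂π/∂p_{Hop} = 269 − 4p_{Hop} + p_{Go} = 0 ⇒ p_{Hop} = 67.25 + 0.25p_{Go}.
Similarly p_{Go} = 67.75 + 0.25p_{Hop}.
Substituting the second reaction function into the first: p_{Hop} = 67.25 + 0.25(67.75 + 0.25p_{Hop}), which gives 0.9375p_{Hop} = 84.1875 ⇒ p_{Hop} = 89.8.
Then p_{Go} = 67.75 + 0.25·89.8 = 90.2.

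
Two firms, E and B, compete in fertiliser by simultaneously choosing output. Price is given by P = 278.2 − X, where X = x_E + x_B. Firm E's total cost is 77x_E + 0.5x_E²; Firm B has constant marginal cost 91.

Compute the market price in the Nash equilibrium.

Firm E's profit: π = x_E(278.2 − (x_E + x_B)) − 77x_E − 0.5x_E².
∂π/∂x_E = 201.2 − 3x_E − x_B = 0, so x_E = 1006/15 − (1/3)x_B.
For B: ∂π/∂x_B = 187.2 − 2x_B − x_E = 0 ⇒ x_B = 93.6 − 0.5x_E.
Substituting the second reaction function into the first: x_E = 1006/15 − (1/3)(93.6 − 0.5x_E), which gives (5/6)x_E = 538/15 ⇒ x_E = 43.04.
Then x_B = 93.6 − 0.5·43.04 = 72.08.
Equilibrium price: P = 278.2 − 115.12 = 163.08.

163.08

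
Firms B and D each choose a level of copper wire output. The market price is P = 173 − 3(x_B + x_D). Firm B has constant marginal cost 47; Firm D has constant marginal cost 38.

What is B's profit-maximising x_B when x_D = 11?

Firm B's profit: π = x_B(173 − 3(x_B + x_D)) − 47x_B.
∂π/∂x_B = 126 − 6x_B − 3x_D = 0, so x_B = 21 − 0.5x_D.
At x_D = 11: x_B = 21 − 0.5·11 = 15.5.

15.5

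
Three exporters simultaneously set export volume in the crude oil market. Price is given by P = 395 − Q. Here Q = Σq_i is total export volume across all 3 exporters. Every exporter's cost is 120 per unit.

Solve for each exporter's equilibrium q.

68.75

A representative exporter's profit is π_i = q_i(395 − Q) − 120q_i, with Q = q_i + Σ_{j≠i} q_j.
First-order condition: 275 − 2q_i − Σ_{j≠i} q_j = 0.
With identical exporters, set every q_j = q: then 275 − 2q − 2q = 0, i.e. q = 275/4 = 68.75.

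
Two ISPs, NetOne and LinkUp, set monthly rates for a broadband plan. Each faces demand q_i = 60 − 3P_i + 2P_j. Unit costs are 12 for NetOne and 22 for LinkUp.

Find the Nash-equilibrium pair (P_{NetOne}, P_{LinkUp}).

NetOne's profit: π = (P_{NetOne} − 12)(60 − 3P_{NetOne} + 2P_{LinkUp}).
∂π/∂P_{NetOne} = 96 − 6P_{NetOne} + 2P_{LinkUp} = 0 ⇒ P_{NetOne} = 16 + (1/3)P_{LinkUp}.
Similarly P_{LinkUp} = 21 + (1/3)P_{NetOne}.
Solving the two reaction functions simultaneously: (1 − (1/3)(1/3))P_{NetOne} = 16 + (1/3)·21, so (8/9)P_{NetOne} = 23 and P_{NetOne} = 25.875.
Then P_{LinkUp} = 21 + (1/3)·25.875 = 29.625.

25.875, 29.625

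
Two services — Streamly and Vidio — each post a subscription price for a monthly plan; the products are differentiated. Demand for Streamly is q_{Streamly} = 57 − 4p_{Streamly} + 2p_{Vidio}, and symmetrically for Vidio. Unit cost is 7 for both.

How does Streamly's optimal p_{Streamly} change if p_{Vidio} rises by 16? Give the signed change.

4

Streamly's profit: π = (p_{Streamly} − 7)(57 − 4p_{Streamly} + 2p_{Vidio}).
∂π/∂p_{Streamly} = 85 − 8p_{Streamly} + 2p_{Vidio} = 0 ⇒ p_{Streamly} = 10.625 + 0.25p_{Vidio}.
The reaction-function slope is 0.25, so a 16-unit rise in p_{Vidio} moves p_{Streamly} by 0.25 × 16 = 4. Streamly's best response rises — the actions are strategic complements.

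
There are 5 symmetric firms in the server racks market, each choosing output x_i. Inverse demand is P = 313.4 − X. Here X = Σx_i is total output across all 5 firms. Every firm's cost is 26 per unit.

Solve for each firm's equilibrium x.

A representative firm's profit is π_i = x_i(313.4 − X) − 26x_i, with X = x_i + Σ_{j≠i} x_j.
First-order condition: 287.4 − 2x_i − Σ_{j≠i} x_j = 0.
With identical firms, set every x_j = x: then 287.4 − 2x − 4x = 0, i.e. x = 287.4/6 = 47.9.

47.9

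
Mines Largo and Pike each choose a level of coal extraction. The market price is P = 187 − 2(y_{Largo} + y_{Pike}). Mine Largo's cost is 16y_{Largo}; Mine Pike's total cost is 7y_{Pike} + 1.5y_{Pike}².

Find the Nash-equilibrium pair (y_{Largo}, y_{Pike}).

34.875, 15.75

Mine Largo's profit: π = y_{Largo}(187 − 2(y_{Largo} + y_{Pike})) − 16y_{Largo}.
∂π/∂y_{Largo} = 171 − 4y_{Largo} − 2y_{Pike} = 0, so y_{Largo} = 42.75 − 0.5y_{Pike}.
For Pike: ∂π/∂y_{Pike} = 180 − 7y_{Pike} − 2y_{Largo} = 0 ⇒ y_{Pike} = 180/7 − (2/7)y_{Largo}.
Solving the two reaction functions simultaneously: (1 − (−0.5)(−2/7))y_{Largo} = 42.75 − 0.5·(180/7), so (6/7)y_{Largo} = 837/28 and y_{Largo} = 34.875.
Then y_{Pike} = 180/7 − (2/7)·34.875 = 15.75.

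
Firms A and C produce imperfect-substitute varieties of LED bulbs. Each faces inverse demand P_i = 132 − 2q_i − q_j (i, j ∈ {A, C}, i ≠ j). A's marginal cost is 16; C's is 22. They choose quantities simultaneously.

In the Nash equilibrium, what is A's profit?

1113.92

Firm A's profit: π = q_A(132 − 2q_A − q_C) − 16q_A.
∂π/∂q_A = 116 − 4q_A − q_C = 0 ⇒ q_A = 29 − 0.25q_C.
Similarly q_C = 27.5 − 0.25q_A.
Substituting the second reaction function into the first: q_A = 29 − 0.25(27.5 − 0.25q_A), which gives 0.9375q_A = 22.125 ⇒ q_A = 23.6.
Then q_C = 27.5 − 0.25·23.6 = 21.6.
P_A = 132 − 2·23.6 − 21.6 = 63.2.
Profit = (63.2 − 16)·23.6 = 1113.92.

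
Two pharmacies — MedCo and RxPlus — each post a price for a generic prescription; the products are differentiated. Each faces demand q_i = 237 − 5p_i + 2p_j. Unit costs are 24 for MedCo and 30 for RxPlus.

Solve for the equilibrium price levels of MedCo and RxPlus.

45.25, 47.75

MedCo's profit: π = (p_{MedCo} − 24)(237 − 5p_{MedCo} + 2p_{RxPlus}).
∂π/∂p_{MedCo} = 357 − 10p_{MedCo} + 2p_{RxPlus} = 0 ⇒ p_{MedCo} = 35.7 + 0.2p_{RxPlus}.
Similarly p_{RxPlus} = 38.7 + 0.2p_{MedCo}.
Solving the two reaction functions simultaneously: (1 − (0.2)(0.2))p_{MedCo} = 35.7 + 0.2·38.7, so 0.96p_{MedCo} = 43.44 and p_{MedCo} = 45.25.
Then p_{RxPlus} = 38.7 + 0.2·45.25 = 47.75.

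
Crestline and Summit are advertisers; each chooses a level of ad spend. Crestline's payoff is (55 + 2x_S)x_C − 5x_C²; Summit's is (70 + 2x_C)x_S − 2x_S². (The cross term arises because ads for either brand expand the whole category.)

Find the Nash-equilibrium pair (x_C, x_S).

10, 22.5

Expanding Crestline's payoff: 55x_C + 2x_Sx_C − 5x_C².
∂π/∂x_C = 55 + 2x_S − 10x_C = 0, so x_C = 5.5 + 0.2x_S.
Likewise for Summit: x_S = 17.5 + 0.5x_C.
Plugging x_S into Crestline's best response: x_C = 5.5 + 0.2(17.5 + 0.5x_C) ⇒ 0.9x_C = 9, so x_C = 10.
Then x_S = 17.5 + 0.5·10 = 22.5.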